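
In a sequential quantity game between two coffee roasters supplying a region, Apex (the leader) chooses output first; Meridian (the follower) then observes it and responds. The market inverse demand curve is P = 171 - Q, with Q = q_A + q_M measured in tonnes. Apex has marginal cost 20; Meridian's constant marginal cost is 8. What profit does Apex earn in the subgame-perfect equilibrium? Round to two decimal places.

2415.13

Solve by backward induction. Given q_A, the follower Meridian maximises π_M = (171 - q_A - q_M)q_M - 8q_M.
Setting the follower's marginal profit to zero, 163 - q_A - 2q_M = 0, i.e. q_M = (163 - q_A)/2.
Apex substitutes q_M(q_A) into its own profit: π_A = q_A(171 - q_A - (163 - q_A)/2) - 20q_A = (179/2 - (1/2)q_A)q_A - 20q_A.
Maximising: ∂π_A/∂q_A = 139/2 - q_A = 0, giving q_A = 139/2.
Then q_M = (163 - 139/2)/2 = 187/4.
Price P = 171 - 465/4 = 219/4.
Apex's profit: (219/4 - 20)·(139/2) = 2415.1250.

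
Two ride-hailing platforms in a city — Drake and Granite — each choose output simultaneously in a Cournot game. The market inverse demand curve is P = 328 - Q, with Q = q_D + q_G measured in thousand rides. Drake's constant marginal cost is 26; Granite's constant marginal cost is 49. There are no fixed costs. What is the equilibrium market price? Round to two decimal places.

134.33

Drake's profit: π_D = (328 - Q)q_D - (26q_D). Setting ∂π_D/∂q_D = 0: 302 - 2q_D - (q_G) = 0.
Granite's first-order condition: 279 - 2q_G - (q_D) = 0.
Best responses: q_D = (302 - q_G)/2, q_G = (279 - q_D)/2.
Substituting one into the other gives q_D = 325/3 and q_G = 256/3.
Total output Q = 581/3, so price P = 328 - 581/3 = 403/3.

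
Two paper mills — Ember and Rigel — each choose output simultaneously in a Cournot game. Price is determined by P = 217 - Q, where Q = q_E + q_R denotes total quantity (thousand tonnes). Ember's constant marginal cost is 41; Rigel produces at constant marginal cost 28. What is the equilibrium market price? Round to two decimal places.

Ember's profit: π_E = (217 - Q)q_E - (41q_E). Setting ∂π_E/∂q_E = 0: 176 - 2q_E - (q_R) = 0.
Rigel's profit: π_R = (217 - Q)q_R - (28q_R). Setting ∂π_R/∂q_R = 0: 189 - 2q_R - (q_E) = 0.
Best responses: q_E = (176 - q_R)/2, q_R = (189 - q_E)/2.
Substituting one into the other gives q_E = 163/3 and q_R = 202/3.
Total output Q = 365/3, so price P = 217 - 365/3 = 286/3.

95.33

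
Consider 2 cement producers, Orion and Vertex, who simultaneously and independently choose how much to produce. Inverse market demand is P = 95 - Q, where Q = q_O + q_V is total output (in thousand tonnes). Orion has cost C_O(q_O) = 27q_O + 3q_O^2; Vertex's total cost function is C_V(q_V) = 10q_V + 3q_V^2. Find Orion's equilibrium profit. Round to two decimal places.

Orion's profit: π_O = (95 - Q)q_O - (27q_O + 3q_O²). Setting ∂π_O/∂q_O = 0: 68 - 8q_O - (q_V) = 0.
Vertex's profit: π_V = (95 - Q)q_V - (10q_V + 3q_V²). Setting ∂π_V/∂q_V = 0: 85 - 8q_V - (q_O) = 0.
So q_O = (68 - q_V)/8 and q_V = (85 - q_O)/8.
Substituting one into the other gives q_O = 51/7 and q_V = 68/7.
Price P = 95 - 17 = 78.
Orion's profit: 78·(51/7) - 27·(51/7) - 3(51/7)² = 212.3265.

212.33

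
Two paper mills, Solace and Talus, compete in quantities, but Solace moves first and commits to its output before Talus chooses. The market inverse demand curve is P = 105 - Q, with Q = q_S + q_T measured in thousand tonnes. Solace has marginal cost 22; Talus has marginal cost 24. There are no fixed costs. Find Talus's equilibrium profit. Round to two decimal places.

The follower Talus best-responds to any q_S: π_T = (105 - Q)q_T - 24q_T.
∂π_T/∂q_T = 81 - q_S - 2q_T = 0 gives the reaction function q_T = (81 - q_S)/2.
Solace substitutes q_T(q_S) into its own profit: π_S = q_S(105 - q_S - (81 - q_S)/2) - 22q_S = (129/2 - (1/2)q_S)q_S - 22q_S.
Maximising: ∂π_S/∂q_S = 85/2 - q_S = 0, giving q_S = 85/2.
Then q_T = (81 - 85/2)/2 = 77/4.
Price P = 105 - 247/4 = 173/4.
Talus's profit: (173/4 - 24)·(77/4) = 370.5625.

370.56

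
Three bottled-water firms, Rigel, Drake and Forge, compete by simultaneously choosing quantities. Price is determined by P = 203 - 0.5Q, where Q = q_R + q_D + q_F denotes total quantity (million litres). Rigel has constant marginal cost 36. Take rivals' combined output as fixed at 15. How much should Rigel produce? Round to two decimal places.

With rivals' combined output fixed at 15, Rigel's profit is π_R = (203 - (1/2)·15 - (1/2)q_R)q_R - (36q_R) = (391/2 - (1/2)q_R)q_R - (36q_R).
∂π_R/∂q_R = 319/2 - q_R = 0, so q_R = 319/2.

159.50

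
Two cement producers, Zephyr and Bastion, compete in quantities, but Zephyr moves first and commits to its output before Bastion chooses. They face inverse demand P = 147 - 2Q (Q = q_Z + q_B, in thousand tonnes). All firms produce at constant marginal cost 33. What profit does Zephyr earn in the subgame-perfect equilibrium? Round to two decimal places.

The follower Bastion best-responds to any q_Z: π_B = (147 - 2Q)q_B - 33q_B.
Follower FOC: 114 - 2q_Z - 4q_B = 0, so q_B(q_Z) = (114 - 2q_Z)/4.
The leader anticipates this reaction. Substituting into P = 147 - 2Q gives P = 90 - q_Z, so π_Z = (90 - q_Z)q_Z - 33q_Z.
Maximising: ∂π_Z/∂q_Z = 57 - 2q_Z = 0, giving q_Z = 57/2.
Then q_B = (114 - 2·(57/2))/4 = 57/4.
Price P = 147 - 2·(171/4) = 123/2.
Zephyr's profit: (123/2 - 33)·(57/2) = 812.2500.

812.25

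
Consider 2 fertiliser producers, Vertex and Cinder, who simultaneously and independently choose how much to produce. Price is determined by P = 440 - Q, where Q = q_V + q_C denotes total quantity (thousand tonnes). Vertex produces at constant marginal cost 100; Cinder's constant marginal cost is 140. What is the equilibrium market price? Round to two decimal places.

226.67

Vertex's profit: π_V = (440 - Q)q_V - (100q_V). Setting ∂π_V/∂q_V = 0: 340 - 2q_V - (q_C) = 0.
Cinder's first-order condition: 300 - 2q_C - (q_V) = 0.
Best responses: q_V = (340 - q_C)/2, q_C = (300 - q_V)/2.
Solving the pair: q_V = 380/3, q_C = 260/3.
Total output Q = 640/3, so price P = 440 - 640/3 = 680/3.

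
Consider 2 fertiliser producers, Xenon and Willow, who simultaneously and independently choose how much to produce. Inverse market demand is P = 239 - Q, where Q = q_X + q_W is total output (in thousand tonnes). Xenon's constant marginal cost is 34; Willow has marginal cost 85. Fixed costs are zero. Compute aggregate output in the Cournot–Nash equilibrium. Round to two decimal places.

Xenon's profit: π_X = (239 - Q)q_X - (34q_X). Setting ∂π_X/∂q_X = 0: 205 - 2q_X - (q_W) = 0.
Willow's profit: π_W = (239 - Q)q_W - (85q_W). Setting ∂π_W/∂q_W = 0: 154 - 2q_W - (q_X) = 0.
Rearranging gives the reaction functions q_X = (205 - q_W)/2 and q_W = (154 - q_X)/2.
Solving the pair: q_X = 256/3, q_W = 103/3.
Total output Q = 256/3 + 103/3 = 359/3.

119.67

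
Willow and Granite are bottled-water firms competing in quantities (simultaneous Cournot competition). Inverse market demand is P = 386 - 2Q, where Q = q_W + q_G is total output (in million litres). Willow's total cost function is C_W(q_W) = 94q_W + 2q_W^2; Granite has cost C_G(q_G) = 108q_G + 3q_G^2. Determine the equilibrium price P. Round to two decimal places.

Willow's profit: π_W = (386 - 2Q)q_W - (94q_W + 2q_W²). Setting ∂π_W/∂q_W = 0: 292 - 8q_W - 2(q_G) = 0.
Granite's profit: π_G = (386 - 2Q)q_G - (108q_G + 3q_G²). Setting ∂π_G/∂q_G = 0: 278 - 10q_G - 2(q_W) = 0.
Best responses: q_W = (292 - 2q_G)/8, q_G = (278 - 2q_W)/10.
Solving the pair: q_W = 591/19, q_G = 410/19.
Total output Q = 1001/19, so price P = 386 - 2·(1001/19) = 280.6316.

280.63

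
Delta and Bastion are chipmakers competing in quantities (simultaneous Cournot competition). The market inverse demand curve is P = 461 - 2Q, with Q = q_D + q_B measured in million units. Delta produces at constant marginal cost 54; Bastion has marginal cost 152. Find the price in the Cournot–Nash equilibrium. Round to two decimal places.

222.33

Delta's profit: π_D = (461 - 2Q)q_D - (54q_D). Setting ∂π_D/∂q_D = 0: 407 - 4q_D - 2(q_B) = 0.
Bastion's profit: π_B = (461 - 2Q)q_B - (152q_B). Setting ∂π_B/∂q_B = 0: 309 - 4q_B - 2(q_D) = 0.
Best responses: q_D = (407 - 2q_B)/4, q_B = (309 - 2q_D)/4.
Substituting one into the other gives q_D = 505/6 and q_B = 211/6.
Total output Q = 358/3, so price P = 461 - 2·(358/3) = 667/3.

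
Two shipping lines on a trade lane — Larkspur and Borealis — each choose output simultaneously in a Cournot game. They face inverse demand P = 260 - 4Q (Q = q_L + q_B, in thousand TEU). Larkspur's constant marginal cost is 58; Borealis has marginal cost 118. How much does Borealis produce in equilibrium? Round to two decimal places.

6.83

Larkspur's profit: π_L = (260 - 4Q)q_L - (58q_L). Setting ∂π_L/∂q_L = 0: 202 - 8q_L - 4(q_B) = 0.
Borealis's profit: π_B = (260 - 4Q)q_B - (118q_B). Setting ∂π_B/∂q_B = 0: 142 - 8q_B - 4(q_L) = 0.
Best responses: q_L = (202 - 4q_B)/8, q_B = (142 - 4q_L)/8.
Solving the pair: q_L = 131/6, q_B = 41/6.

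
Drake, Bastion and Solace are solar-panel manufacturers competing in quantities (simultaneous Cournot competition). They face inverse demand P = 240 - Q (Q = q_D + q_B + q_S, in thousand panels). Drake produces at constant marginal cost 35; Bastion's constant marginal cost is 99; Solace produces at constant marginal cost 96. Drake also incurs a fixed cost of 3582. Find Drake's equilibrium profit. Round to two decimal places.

Drake's profit: π_D = (240 - Q)q_D - (35q_D). Setting ∂π_D/∂q_D = 0: 205 - 2q_D - (q_B + q_S) = 0.
Bastion's profit: π_B = (240 - Q)q_B - (99q_B). Setting ∂π_B/∂q_B = 0: 141 - 2q_B - (q_D + q_S) = 0.
Solace's first-order condition: 144 - 2q_S - (q_D + q_B) = 0.
Summing all 3 equations gives 490 − 4Q = 0, hence Q = 245/2.
Back-substituting: q_D = (205 − 245/2) = 165/2, q_B = (141 − 245/2) = 37/2, q_S = (144 − 245/2) = 43/2.
Price P = 240 - 245/2 = 235/2.
Drake's profit: (235/2 - 35)·(165/2) - 3582 = 3224.2500.

3224.25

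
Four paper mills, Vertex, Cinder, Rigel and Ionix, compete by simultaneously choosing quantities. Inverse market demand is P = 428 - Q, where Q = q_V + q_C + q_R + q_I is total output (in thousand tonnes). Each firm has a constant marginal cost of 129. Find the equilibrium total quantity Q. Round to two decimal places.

Each firm earns π_i = (428 - Q)q_i - 129q_i.
Setting ∂π_i/∂q_i = 0 with rivals' quantities fixed: 299 - 2q_i - Σ_{j≠i} q_j = 0.
With identical firms every q_j equals q_i, so Σ_{j≠i} q_j = 3q_i and 299 = 5q_i, giving q_i = 299/5.
Total output Q = 299/5 + 299/5 + 299/5 + 299/5 = 1196/5.

239.20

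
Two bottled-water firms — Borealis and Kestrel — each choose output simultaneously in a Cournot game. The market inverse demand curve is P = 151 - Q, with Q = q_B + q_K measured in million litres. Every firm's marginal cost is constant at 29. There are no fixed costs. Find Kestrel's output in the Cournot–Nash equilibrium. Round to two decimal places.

40.67

Each firm earns π_i = (151 - Q)q_i - 29q_i.
First-order condition (treating rivals' output as given): 122 - 2q_i - q_j = 0.
By symmetry each firm produces the same amount; substituting q_j = q_i yields q_i = 122/3.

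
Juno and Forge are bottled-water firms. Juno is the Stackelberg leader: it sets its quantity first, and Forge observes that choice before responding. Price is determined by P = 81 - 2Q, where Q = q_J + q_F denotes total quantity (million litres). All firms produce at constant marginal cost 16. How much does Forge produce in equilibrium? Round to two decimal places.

The follower Forge best-responds to any q_J: π_F = (81 - 2Q)q_F - 16q_F.
Follower FOC: 65 - 2q_J - 4q_F = 0, so q_F(q_J) = (65 - 2q_J)/4.
The leader anticipates this reaction. Substituting into P = 81 - 2Q gives P = 97/2 - q_J, so π_J = (97/2 - q_J)q_J - 16q_J.
Maximising: ∂π_J/∂q_J = 65/2 - 2q_J = 0, giving q_J = 65/4.
Then q_F = (65 - 2·(65/4))/4 = 65/8.

8.13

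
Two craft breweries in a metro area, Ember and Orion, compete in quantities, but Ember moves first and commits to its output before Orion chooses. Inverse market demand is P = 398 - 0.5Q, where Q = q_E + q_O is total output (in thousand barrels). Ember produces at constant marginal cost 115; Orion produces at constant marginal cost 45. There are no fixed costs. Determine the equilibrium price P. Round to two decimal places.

Solve by backward induction. Given q_E, the follower Orion maximises π_O = (398 - (1/2)q_E - (1/2)q_O)q_O - 45q_O.
Setting the follower's marginal profit to zero, 353 - (1/2)q_E - q_O = 0, i.e. q_O = (353 - (1/2)q_E).
The leader anticipates this reaction. Substituting into P = 398 - 0.5Q gives P = 443/2 - (1/4)q_E, so π_E = (443/2 - (1/4)q_E)q_E - 115q_E.
Maximising: ∂π_E/∂q_E = 213/2 - (1/2)q_E = 0, giving q_E = 213.
Then q_O = (353 - (1/2)·213) = 493/2.
Total output Q = 919/2, so price P = 398 - (1/2)·(919/2) = 673/4.

168.25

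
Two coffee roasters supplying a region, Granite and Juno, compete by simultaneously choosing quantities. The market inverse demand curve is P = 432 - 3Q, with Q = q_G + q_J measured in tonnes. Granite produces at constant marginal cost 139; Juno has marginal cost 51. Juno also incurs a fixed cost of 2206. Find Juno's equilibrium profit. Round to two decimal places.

5940.70

Granite's profit: π_G = (432 - 3Q)q_G - (139q_G). Setting ∂π_G/∂q_G = 0: 293 - 6q_G - 3(q_J) = 0.
Juno's first-order condition: 381 - 6q_J - 3(q_G) = 0.
Best responses: q_G = (293 - 3q_J)/6, q_J = (381 - 3q_G)/6.
Solving the pair: q_G = 205/9, q_J = 469/9.
Price P = 432 - 3·(674/9) = 622/3.
Juno's profit: (622/3 - 51)·(469/9) - 2206 = 5940.7037.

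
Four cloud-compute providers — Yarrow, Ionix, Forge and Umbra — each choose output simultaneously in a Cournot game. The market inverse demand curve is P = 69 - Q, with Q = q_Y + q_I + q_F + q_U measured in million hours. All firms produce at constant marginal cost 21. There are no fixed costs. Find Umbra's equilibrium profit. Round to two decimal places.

A representative firm's profit is π_i = q_i(69 - Q) - 21q_i.
First-order condition (treating rivals' output as given): 48 - 2q_i - Σ_{j≠i} q_j = 0.
By symmetry each firm produces the same amount; substituting Σ_{j≠i} q_j = 3q_i yields q_i = 48/5.
Price P = 69 - 192/5 = 153/5.
Umbra's profit: (153/5 - 21)·(48/5) = 92.1600.

92.16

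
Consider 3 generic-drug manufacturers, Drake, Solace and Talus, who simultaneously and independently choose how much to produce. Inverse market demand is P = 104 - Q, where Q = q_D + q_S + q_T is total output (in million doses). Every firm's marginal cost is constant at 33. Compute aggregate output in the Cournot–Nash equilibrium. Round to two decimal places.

Each firm earns π_i = (104 - Q)q_i - 33q_i.
First-order condition (treating rivals' output as given): 71 - 2q_i - Σ_{j≠i} q_j = 0.
With identical firms every q_j equals q_i, so Σ_{j≠i} q_j = 2q_i and 71 = 4q_i, giving q_i = 71/4.
Total output Q = 71/4 + 71/4 + 71/4 = 213/4.

53.25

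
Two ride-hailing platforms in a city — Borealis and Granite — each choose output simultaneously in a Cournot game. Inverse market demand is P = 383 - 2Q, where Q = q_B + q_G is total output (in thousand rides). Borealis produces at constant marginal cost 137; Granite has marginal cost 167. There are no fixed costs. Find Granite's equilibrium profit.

Borealis's profit: π_B = (383 - 2Q)q_B - (137q_B). Setting ∂π_B/∂q_B = 0: 246 - 4q_B - 2(q_G) = 0.
Granite's profit: π_G = (383 - 2Q)q_G - (167q_G). Setting ∂π_G/∂q_G = 0: 216 - 4q_G - 2(q_B) = 0.
So q_B = (246 - 2q_G)/4 and q_G = (216 - 2q_B)/4.
Substituting one into the other gives q_B = 46 and q_G = 31.
Price P = 383 - 2·77 = 229.
Granite's profit: (229 - 167)·31 = 1922.

1922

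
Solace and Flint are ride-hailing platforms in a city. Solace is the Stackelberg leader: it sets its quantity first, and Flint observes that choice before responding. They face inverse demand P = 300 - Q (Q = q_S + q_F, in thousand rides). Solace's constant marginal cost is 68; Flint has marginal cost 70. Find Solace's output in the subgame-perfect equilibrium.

The follower Flint best-responds to any q_S: π_F = (300 - Q)q_F - 70q_F.
Setting the follower's marginal profit to zero, 230 - q_S - 2q_F = 0, i.e. q_F = (230 - q_S)/2.
Solace substitutes q_F(q_S) into its own profit: π_S = q_S(300 - q_S - (230 - q_S)/2) - 68q_S = (185 - (1/2)q_S)q_S - 68q_S.
The leader's first-order condition 117 - q_S = 0 yields q_S = 117.
Then q_F = (230 - 117)/2 = 113/2.

117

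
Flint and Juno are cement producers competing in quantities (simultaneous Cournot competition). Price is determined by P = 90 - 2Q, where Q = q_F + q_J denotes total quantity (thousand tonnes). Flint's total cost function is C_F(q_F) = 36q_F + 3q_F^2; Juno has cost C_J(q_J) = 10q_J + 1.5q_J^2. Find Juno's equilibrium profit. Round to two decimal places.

Flint's profit: π_F = (90 - 2Q)q_F - (36q_F + 3q_F²). Setting ∂π_F/∂q_F = 0: 54 - 10q_F - 2(q_J) = 0.
Juno's profit: π_J = (90 - 2Q)q_J - (10q_J + (3/2)q_J²). Setting ∂π_J/∂q_J = 0: 80 - 7q_J - 2(q_F) = 0.
Best responses: q_F = (54 - 2q_J)/10, q_J = (80 - 2q_F)/7.
Substituting one into the other gives q_F = 109/33 and q_J = 346/33.
Price P = 90 - 2·(455/33) = 62.4242.
Juno's profit: 62.4242·(346/33) - 10·(346/33) - (3/2)(346/33)² = 384.7622.

384.76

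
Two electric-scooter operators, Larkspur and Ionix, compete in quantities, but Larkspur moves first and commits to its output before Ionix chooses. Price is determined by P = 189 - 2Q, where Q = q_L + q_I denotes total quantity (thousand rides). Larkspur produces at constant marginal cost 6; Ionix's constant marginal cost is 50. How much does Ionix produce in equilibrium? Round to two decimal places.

6.38

Solve by backward induction. Given q_L, the follower Ionix maximises π_I = (189 - 2q_L - 2q_I)q_I - 50q_I.
Follower FOC: 139 - 2q_L - 4q_I = 0, so q_I(q_L) = (139 - 2q_L)/4.
Larkspur substitutes q_I(q_L) into its own profit: π_L = q_L(189 - 2q_L - (139 - 2q_L)/2) - 6q_L = (239/2 - q_L)q_L - 6q_L.
Maximising: ∂π_L/∂q_L = 227/2 - 2q_L = 0, giving q_L = 227/4.
Then q_I = (139 - 2·(227/4))/4 = 51/8.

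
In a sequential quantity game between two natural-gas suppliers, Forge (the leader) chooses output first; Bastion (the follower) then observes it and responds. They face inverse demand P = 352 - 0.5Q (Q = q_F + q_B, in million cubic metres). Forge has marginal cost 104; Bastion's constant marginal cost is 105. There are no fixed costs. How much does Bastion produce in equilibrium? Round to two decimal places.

Solve by backward induction. Given q_F, the follower Bastion maximises π_B = (352 - (1/2)q_F - (1/2)q_B)q_B - 105q_B.
∂π_B/∂q_B = 247 - (1/2)q_F - q_B = 0 gives the reaction function q_B = (247 - (1/2)q_F).
The leader anticipates this reaction. Substituting into P = 352 - 0.5Q gives P = 457/2 - (1/4)q_F, so π_F = (457/2 - (1/4)q_F)q_F - 104q_F.
Leader FOC: 249/2 - (1/2)q_F = 0, so q_F = 249.
Then q_B = (247 - (1/2)·249) = 245/2.

122.50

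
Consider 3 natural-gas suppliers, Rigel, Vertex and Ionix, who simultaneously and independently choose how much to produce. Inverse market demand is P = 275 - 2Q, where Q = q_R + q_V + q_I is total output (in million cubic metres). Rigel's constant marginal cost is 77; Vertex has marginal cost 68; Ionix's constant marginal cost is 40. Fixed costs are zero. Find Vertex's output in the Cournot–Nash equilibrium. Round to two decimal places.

23.50

Rigel's profit: π_R = (275 - 2Q)q_R - (77q_R). Setting ∂π_R/∂q_R = 0: 198 - 4q_R - 2(q_V + q_I) = 0.
Vertex's profit: π_V = (275 - 2Q)q_V - (68q_V). Setting ∂π_V/∂q_V = 0: 207 - 4q_V - 2(q_R + q_I) = 0.
Ionix's first-order condition: 235 - 4q_I - 2(q_R + q_V) = 0.
Adding the 3 first-order conditions: 640 − 8Q = 0, so Q = 80.
Back-substituting: q_R = (198 − 160)/2 = 19, q_V = (207 − 160)/2 = 47/2, q_I = (235 − 160)/2 = 75/2.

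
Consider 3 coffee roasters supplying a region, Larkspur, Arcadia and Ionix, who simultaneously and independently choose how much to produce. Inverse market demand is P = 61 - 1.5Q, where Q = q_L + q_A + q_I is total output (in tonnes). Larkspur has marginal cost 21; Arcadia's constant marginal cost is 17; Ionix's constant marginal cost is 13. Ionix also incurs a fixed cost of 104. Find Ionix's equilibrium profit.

46

Larkspur's profit: π_L = (61 - 1.5Q)q_L - (21q_L). Setting ∂π_L/∂q_L = 0: 40 - 3q_L - (3/2)(q_A + q_I) = 0.
Arcadia's profit: π_A = (61 - 1.5Q)q_A - (17q_A). Setting ∂π_A/∂q_A = 0: 44 - 3q_A - (3/2)(q_L + q_I) = 0.
Ionix's first-order condition: 48 - 3q_I - (3/2)(q_L + q_A) = 0.
Adding the 3 first-order conditions: 132 − 6Q = 0, so Q = 22.
Back-substituting: q_L = (40 − 33)/(3/2) = 14/3, q_A = (44 − 33)/(3/2) = 22/3, q_I = (48 − 33)/(3/2) = 10.
Price P = 61 - (3/2)·22 = 28.
Ionix's profit: (28 - 13)·10 - 104 = 46.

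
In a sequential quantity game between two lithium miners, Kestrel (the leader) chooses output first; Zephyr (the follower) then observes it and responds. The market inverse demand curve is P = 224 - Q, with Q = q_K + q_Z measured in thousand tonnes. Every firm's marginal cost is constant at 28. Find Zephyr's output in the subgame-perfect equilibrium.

49

Solve by backward induction. Given q_K, the follower Zephyr maximises π_Z = (224 - q_K - q_Z)q_Z - 28q_Z.
∂π_Z/∂q_Z = 196 - q_K - 2q_Z = 0 gives the reaction function q_Z = (196 - q_K)/2.
Kestrel substitutes q_Z(q_K) into its own profit: π_K = q_K(224 - q_K - (196 - q_K)/2) - 28q_K = (126 - (1/2)q_K)q_K - 28q_K.
The leader's first-order condition 98 - q_K = 0 yields q_K = 98.
Then q_Z = (196 - 98)/2 = 49.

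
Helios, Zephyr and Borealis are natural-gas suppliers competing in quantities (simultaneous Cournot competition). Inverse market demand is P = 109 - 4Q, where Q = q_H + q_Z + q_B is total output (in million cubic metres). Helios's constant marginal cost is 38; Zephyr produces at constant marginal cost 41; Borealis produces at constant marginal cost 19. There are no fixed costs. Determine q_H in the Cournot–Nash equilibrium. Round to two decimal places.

3.44

Helios's profit: π_H = (109 - 4Q)q_H - (38q_H). Setting ∂π_H/∂q_H = 0: 71 - 8q_H - 4(q_Z + q_B) = 0.
Zephyr's first-order condition: 68 - 8q_Z - 4(q_H + q_B) = 0.
Borealis's profit: π_B = (109 - 4Q)q_B - (19q_B). Setting ∂π_B/∂q_B = 0: 90 - 8q_B - 4(q_H + q_Z) = 0.
Adding the 3 first-order conditions: 229 − 16Q = 0, so Q = 229/16.
Back-substituting: q_H = (71 − 229/4)/4 = 55/16, q_Z = (68 − 229/4)/4 = 43/16, q_B = (90 − 229/4)/4 = 131/16.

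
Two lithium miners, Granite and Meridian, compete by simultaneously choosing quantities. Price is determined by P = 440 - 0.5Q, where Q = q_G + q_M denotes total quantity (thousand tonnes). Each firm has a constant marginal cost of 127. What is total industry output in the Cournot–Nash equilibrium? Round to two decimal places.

Each firm earns π_i = (440 - 0.5Q)q_i - 127q_i.
First-order condition (treating rivals' output as given): 313 - q_i - (1/2)q_j = 0.
By symmetry each firm produces the same amount; substituting q_j = q_i yields q_i = 313/(3/2) = 626/3.
Total output Q = 626/3 + 626/3 = 1252/3.

417.33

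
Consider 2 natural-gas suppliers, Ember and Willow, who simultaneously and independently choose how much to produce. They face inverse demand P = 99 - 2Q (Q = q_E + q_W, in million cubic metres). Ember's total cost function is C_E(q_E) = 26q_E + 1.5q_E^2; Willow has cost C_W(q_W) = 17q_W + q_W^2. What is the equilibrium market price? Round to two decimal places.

62.05

Ember's profit: π_E = (99 - 2Q)q_E - (26q_E + (3/2)q_E²). Setting ∂π_E/∂q_E = 0: 73 - 7q_E - 2(q_W) = 0.
Willow's profit: π_W = (99 - 2Q)q_W - (17q_W + q_W²). Setting ∂π_W/∂q_W = 0: 82 - 6q_W - 2(q_E) = 0.
So q_E = (73 - 2q_W)/7 and q_W = (82 - 2q_E)/6.
Solving the pair: q_E = 137/19, q_W = 214/19.
Total output Q = 351/19, so price P = 99 - 2·(351/19) = 1179/19.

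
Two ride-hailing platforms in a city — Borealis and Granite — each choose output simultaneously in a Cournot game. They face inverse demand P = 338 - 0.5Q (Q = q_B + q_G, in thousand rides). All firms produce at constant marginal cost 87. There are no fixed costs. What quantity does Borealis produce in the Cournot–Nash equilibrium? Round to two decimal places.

167.33

A representative firm's profit is π_i = q_i(338 - 0.5Q) - 87q_i.
First-order condition (treating rivals' output as given): 251 - q_i - (1/2)q_j = 0.
With identical firms every q_j equals q_i, so q_j = q_i and 251 = (3/2)q_i, giving q_i = 502/3.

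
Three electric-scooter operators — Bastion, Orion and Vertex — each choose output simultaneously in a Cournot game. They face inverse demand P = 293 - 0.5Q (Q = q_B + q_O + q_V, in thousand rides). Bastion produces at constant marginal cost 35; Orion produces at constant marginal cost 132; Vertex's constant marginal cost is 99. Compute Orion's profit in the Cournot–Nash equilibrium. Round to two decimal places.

120.13

Bastion's profit: π_B = (293 - 0.5Q)q_B - (35q_B). Setting ∂π_B/∂q_B = 0: 258 - q_B - (1/2)(q_O + q_V) = 0.
Orion's profit: π_O = (293 - 0.5Q)q_O - (132q_O). Setting ∂π_O/∂q_O = 0: 161 - q_O - (1/2)(q_B + q_V) = 0.
Vertex's profit: π_V = (293 - 0.5Q)q_V - (99q_V). Setting ∂π_V/∂q_V = 0: 194 - q_V - (1/2)(q_B + q_O) = 0.
Summing all 3 equations gives 613 − 2Q = 0, hence Q = 613/2.
Back-substituting: q_B = (258 − 613/4)/(1/2) = 419/2, q_O = (161 − 613/4)/(1/2) = 31/2, q_V = (194 − 613/4)/(1/2) = 163/2.
Price P = 293 - (1/2)·(613/2) = 559/4.
Orion's profit: (559/4 - 132)·(31/2) = 961/8.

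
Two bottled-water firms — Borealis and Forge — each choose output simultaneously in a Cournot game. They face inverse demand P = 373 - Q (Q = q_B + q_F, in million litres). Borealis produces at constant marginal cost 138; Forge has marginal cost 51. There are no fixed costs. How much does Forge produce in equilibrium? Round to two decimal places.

136.33

Borealis's profit: π_B = (373 - Q)q_B - (138q_B). Setting ∂π_B/∂q_B = 0: 235 - 2q_B - (q_F) = 0.
Forge's profit: π_F = (373 - Q)q_F - (51q_F). Setting ∂π_F/∂q_F = 0: 322 - 2q_F - (q_B) = 0.
Rearranging gives the reaction functions q_B = (235 - q_F)/2 and q_F = (322 - q_B)/2.
Substituting one into the other gives q_B = 148/3 and q_F = 409/3.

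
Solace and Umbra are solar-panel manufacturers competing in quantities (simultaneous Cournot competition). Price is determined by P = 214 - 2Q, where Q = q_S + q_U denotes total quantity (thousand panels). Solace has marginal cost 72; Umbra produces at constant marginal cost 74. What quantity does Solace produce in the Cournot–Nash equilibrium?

Solace's profit: π_S = (214 - 2Q)q_S - (72q_S). Setting ∂π_S/∂q_S = 0: 142 - 4q_S - 2(q_U) = 0.
Umbra's first-order condition: 140 - 4q_U - 2(q_S) = 0.
So q_S = (142 - 2q_U)/4 and q_U = (140 - 2q_S)/4.
Substituting one into the other gives q_S = 24 and q_U = 23.

24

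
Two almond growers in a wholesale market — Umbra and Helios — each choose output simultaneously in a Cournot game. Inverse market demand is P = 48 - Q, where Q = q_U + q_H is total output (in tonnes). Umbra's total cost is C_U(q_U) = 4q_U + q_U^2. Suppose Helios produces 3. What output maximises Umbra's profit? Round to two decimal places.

10.25

With the rival's output fixed at 3, Umbra's profit is π_U = (48 - 3 - q_U)q_U - (4q_U + q_U²) = (45 - q_U)q_U - (4q_U + q_U²).
∂π_U/∂q_U = 41 - 4q_U = 0, so q_U = 41/4.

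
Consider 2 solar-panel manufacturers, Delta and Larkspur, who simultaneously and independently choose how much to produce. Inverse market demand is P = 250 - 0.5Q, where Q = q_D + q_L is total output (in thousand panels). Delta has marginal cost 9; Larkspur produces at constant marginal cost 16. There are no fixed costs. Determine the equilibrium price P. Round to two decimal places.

91.67

Delta's profit: π_D = (250 - 0.5Q)q_D - (9q_D). Setting ∂π_D/∂q_D = 0: 241 - q_D - (1/2)(q_L) = 0.
Larkspur's first-order condition: 234 - q_L - (1/2)(q_D) = 0.
Best responses: q_D = (241 - (1/2)q_L), q_L = (234 - (1/2)q_D).
Solving the pair: q_D = 496/3, q_L = 454/3.
Total output Q = 950/3, so price P = 250 - (1/2)·(950/3) = 275/3.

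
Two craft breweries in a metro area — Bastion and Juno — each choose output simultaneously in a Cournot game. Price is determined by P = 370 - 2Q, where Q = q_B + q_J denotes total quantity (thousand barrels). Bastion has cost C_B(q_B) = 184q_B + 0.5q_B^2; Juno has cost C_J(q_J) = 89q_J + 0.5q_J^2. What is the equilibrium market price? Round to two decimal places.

Bastion's profit: π_B = (370 - 2Q)q_B - (184q_B + (1/2)q_B²). Setting ∂π_B/∂q_B = 0: 186 - 5q_B - 2(q_J) = 0.
Juno's first-order condition: 281 - 5q_J - 2(q_B) = 0.
Best responses: q_B = (186 - 2q_J)/5, q_J = (281 - 2q_B)/5.
Substituting one into the other gives q_B = 368/21 and q_J = 1033/21.
Total output Q = 467/7, so price P = 370 - 2·(467/7) = 1656/7.

236.57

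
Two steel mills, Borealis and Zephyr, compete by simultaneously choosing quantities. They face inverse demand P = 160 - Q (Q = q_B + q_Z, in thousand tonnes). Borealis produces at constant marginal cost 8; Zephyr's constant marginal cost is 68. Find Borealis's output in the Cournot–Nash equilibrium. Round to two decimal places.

70.67

Borealis's profit: π_B = (160 - Q)q_B - (8q_B). Setting ∂π_B/∂q_B = 0: 152 - 2q_B - (q_Z) = 0.
Zephyr's profit: π_Z = (160 - Q)q_Z - (68q_Z). Setting ∂π_Z/∂q_Z = 0: 92 - 2q_Z - (q_B) = 0.
Rearranging gives the reaction functions q_B = (152 - q_Z)/2 and q_Z = (92 - q_B)/2.
Solving the pair: q_B = 212/3, q_Z = 32/3.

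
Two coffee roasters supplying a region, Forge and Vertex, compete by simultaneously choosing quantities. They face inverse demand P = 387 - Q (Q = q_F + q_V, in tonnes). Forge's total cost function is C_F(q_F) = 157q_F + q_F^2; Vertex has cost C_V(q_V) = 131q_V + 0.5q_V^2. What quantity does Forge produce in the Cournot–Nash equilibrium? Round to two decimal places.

Forge's profit: π_F = (387 - Q)q_F - (157q_F + q_F²). Setting ∂π_F/∂q_F = 0: 230 - 4q_F - (q_V) = 0.
Vertex's first-order condition: 256 - 3q_V - (q_F) = 0.
Rearranging gives the reaction functions q_F = (230 - q_V)/4 and q_V = (256 - q_F)/3.
Substituting one into the other gives q_F = 434/11 and q_V = 794/11.

39.45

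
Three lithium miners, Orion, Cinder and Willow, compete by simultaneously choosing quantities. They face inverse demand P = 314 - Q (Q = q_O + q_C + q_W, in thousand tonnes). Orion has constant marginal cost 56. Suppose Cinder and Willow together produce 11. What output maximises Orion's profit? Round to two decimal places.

With rivals' combined output fixed at 11, Orion's profit is π_O = (314 - 11 - q_O)q_O - (56q_O) = (303 - q_O)q_O - (56q_O).
∂π_O/∂q_O = 247 - 2q_O = 0, so q_O = 247/2.

123.50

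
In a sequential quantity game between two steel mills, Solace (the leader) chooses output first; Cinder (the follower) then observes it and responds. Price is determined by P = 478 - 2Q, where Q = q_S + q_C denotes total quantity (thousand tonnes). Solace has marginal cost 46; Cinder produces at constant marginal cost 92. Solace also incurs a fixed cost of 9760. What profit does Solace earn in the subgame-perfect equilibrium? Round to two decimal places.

4520.25

Solve by backward induction. Given q_S, the follower Cinder maximises π_C = (478 - 2q_S - 2q_C)q_C - 92q_C.
∂π_C/∂q_C = 386 - 2q_S - 4q_C = 0 gives the reaction function q_C = (386 - 2q_S)/4.
The leader anticipates this reaction. Substituting into P = 478 - 2Q gives P = 285 - q_S, so π_S = (285 - q_S)q_S - 46q_S.
Leader FOC: 239 - 2q_S = 0, so q_S = 239/2.
Then q_C = (386 - 2·(239/2))/4 = 147/4.
Price P = 478 - 2·(625/4) = 331/2.
Solace's profit: (331/2 - 46)·(239/2) - 9760 = 4520.2500.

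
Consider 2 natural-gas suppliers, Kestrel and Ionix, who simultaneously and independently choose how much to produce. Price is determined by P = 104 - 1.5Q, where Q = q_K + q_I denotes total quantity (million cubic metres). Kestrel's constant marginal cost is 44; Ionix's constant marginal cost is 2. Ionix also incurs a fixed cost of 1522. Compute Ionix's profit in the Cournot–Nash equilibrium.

Kestrel's profit: π_K = (104 - 1.5Q)q_K - (44q_K). Setting ∂π_K/∂q_K = 0: 60 - 3q_K - (3/2)(q_I) = 0.
Ionix's first-order condition: 102 - 3q_I - (3/2)(q_K) = 0.
Best responses: q_K = (60 - (3/2)q_I)/3, q_I = (102 - (3/2)q_K)/3.
Substituting one into the other gives q_K = 4 and q_I = 32.
Price P = 104 - (3/2)·36 = 50.
Ionix's profit: (50 - 2)·32 - 1522 = 14.

14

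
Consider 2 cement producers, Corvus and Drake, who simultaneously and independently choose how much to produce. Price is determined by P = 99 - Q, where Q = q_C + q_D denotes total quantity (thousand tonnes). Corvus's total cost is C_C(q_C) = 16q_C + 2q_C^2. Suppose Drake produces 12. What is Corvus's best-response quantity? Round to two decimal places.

With the rival's output fixed at 12, Corvus's profit is π_C = (99 - 12 - q_C)q_C - (16q_C + 2q_C²) = (87 - q_C)q_C - (16q_C + 2q_C²).
∂π_C/∂q_C = 71 - 6q_C = 0, so q_C = 71/6.

11.83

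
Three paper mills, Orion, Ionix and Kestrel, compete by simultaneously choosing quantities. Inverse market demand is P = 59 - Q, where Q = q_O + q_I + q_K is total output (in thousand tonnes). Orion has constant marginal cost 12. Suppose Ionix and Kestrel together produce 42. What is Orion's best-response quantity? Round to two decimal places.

With rivals' combined output fixed at 42, Orion's profit is π_O = (59 - 42 - q_O)q_O - (12q_O) = (17 - q_O)q_O - (12q_O).
∂π_O/∂q_O = 5 - 2q_O = 0, so q_O = 5/2.

2.50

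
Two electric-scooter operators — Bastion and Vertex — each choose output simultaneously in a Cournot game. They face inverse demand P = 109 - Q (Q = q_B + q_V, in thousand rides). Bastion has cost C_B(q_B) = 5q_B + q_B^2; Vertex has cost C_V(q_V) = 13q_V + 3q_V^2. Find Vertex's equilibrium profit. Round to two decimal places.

326.33

Bastion's profit: π_B = (109 - Q)q_B - (5q_B + q_B²). Setting ∂π_B/∂q_B = 0: 104 - 4q_B - (q_V) = 0.
Vertex's profit: π_V = (109 - Q)q_V - (13q_V + 3q_V²). Setting ∂π_V/∂q_V = 0: 96 - 8q_V - (q_B) = 0.
So q_B = (104 - q_V)/4 and q_V = (96 - q_B)/8.
Solving the pair: q_B = 736/31, q_V = 280/31.
Price P = 109 - 1016/31 = 76.2258.
Vertex's profit: 76.2258·(280/31) - 13·(280/31) - 3(280/31)² = 326.3267.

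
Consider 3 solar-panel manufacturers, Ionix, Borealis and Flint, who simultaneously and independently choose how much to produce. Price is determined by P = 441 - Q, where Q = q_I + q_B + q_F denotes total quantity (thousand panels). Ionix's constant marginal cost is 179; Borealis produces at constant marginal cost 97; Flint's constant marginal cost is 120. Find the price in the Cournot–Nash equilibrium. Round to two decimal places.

Ionix's profit: π_I = (441 - Q)q_I - (179q_I). Setting ∂π_I/∂q_I = 0: 262 - 2q_I - (q_B + q_F) = 0.
Borealis's profit: π_B = (441 - Q)q_B - (97q_B). Setting ∂π_B/∂q_B = 0: 344 - 2q_B - (q_I + q_F) = 0.
Flint's profit: π_F = (441 - Q)q_F - (120q_F). Setting ∂π_F/∂q_F = 0: 321 - 2q_F - (q_I + q_B) = 0.
Adding the 3 conditions: 927 − 2Q − 2Q = 0, i.e. Q = 927/4.
Back-substituting: q_I = (262 − 927/4) = 121/4, q_B = (344 − 927/4) = 449/4, q_F = (321 − 927/4) = 357/4.
Total output Q = 927/4, so price P = 441 - 927/4 = 837/4.

209.25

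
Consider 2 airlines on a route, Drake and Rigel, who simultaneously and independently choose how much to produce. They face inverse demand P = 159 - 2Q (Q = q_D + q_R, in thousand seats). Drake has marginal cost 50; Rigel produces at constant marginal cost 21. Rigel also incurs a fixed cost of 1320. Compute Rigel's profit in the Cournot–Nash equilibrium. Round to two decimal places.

Drake's profit: π_D = (159 - 2Q)q_D - (50q_D). Setting ∂π_D/∂q_D = 0: 109 - 4q_D - 2(q_R) = 0.
Rigel's profit: π_R = (159 - 2Q)q_R - (21q_R). Setting ∂π_R/∂q_R = 0: 138 - 4q_R - 2(q_D) = 0.
Best responses: q_D = (109 - 2q_R)/4, q_R = (138 - 2q_D)/4.
Substituting one into the other gives q_D = 40/3 and q_R = 167/6.
Price P = 159 - 2·(247/6) = 230/3.
Rigel's profit: (230/3 - 21)·(167/6) - 1320 = 229.3889.

229.39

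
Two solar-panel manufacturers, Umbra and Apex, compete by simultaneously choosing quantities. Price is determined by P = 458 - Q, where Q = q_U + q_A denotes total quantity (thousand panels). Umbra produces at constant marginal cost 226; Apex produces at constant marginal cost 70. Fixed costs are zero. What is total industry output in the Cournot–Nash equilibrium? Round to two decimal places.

206.67

Umbra's profit: π_U = (458 - Q)q_U - (226q_U). Setting ∂π_U/∂q_U = 0: 232 - 2q_U - (q_A) = 0.
Apex's profit: π_A = (458 - Q)q_A - (70q_A). Setting ∂π_A/∂q_A = 0: 388 - 2q_A - (q_U) = 0.
So q_U = (232 - q_A)/2 and q_A = (388 - q_U)/2.
Solving the pair: q_U = 76/3, q_A = 544/3.
Total output Q = 76/3 + 544/3 = 620/3.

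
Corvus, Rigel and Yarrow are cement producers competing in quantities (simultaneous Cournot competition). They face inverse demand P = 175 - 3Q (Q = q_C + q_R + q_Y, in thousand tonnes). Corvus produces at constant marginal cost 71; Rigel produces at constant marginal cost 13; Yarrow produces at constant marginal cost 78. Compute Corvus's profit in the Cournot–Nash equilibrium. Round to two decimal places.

Corvus's profit: π_C = (175 - 3Q)q_C - (71q_C). Setting ∂π_C/∂q_C = 0: 104 - 6q_C - 3(q_R + q_Y) = 0.
Rigel's profit: π_R = (175 - 3Q)q_R - (13q_R). Setting ∂π_R/∂q_R = 0: 162 - 6q_R - 3(q_C + q_Y) = 0.
Yarrow's profit: π_Y = (175 - 3Q)q_Y - (78q_Y). Setting ∂π_Y/∂q_Y = 0: 97 - 6q_Y - 3(q_C + q_R) = 0.
Adding the 3 first-order conditions: 363 − 12Q = 0, so Q = 121/4.
Back-substituting: q_C = (104 − 363/4)/3 = 53/12, q_R = (162 − 363/4)/3 = 95/4, q_Y = (97 − 363/4)/3 = 25/12.
Price P = 175 - 3·(121/4) = 337/4.
Corvus's profit: (337/4 - 71)·(53/12) = 58.5208.

58.52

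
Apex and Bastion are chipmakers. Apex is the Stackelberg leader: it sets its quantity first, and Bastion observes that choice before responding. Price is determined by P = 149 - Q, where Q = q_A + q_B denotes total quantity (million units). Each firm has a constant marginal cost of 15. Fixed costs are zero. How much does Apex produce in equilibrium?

Solve by backward induction. Given q_A, the follower Bastion maximises π_B = (149 - q_A - q_B)q_B - 15q_B.
Setting the follower's marginal profit to zero, 134 - q_A - 2q_B = 0, i.e. q_B = (134 - q_A)/2.
Apex substitutes q_B(q_A) into its own profit: π_A = q_A(149 - q_A - (134 - q_A)/2) - 15q_A = (82 - (1/2)q_A)q_A - 15q_A.
The leader's first-order condition 67 - q_A = 0 yields q_A = 67.
Then q_B = (134 - 67)/2 = 67/2.

67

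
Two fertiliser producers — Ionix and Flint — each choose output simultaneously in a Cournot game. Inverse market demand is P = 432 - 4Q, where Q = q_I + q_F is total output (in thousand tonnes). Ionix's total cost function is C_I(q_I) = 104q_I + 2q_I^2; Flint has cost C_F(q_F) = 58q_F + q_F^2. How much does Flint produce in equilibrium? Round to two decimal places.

Ionix's profit: π_I = (432 - 4Q)q_I - (104q_I + 2q_I²). Setting ∂π_I/∂q_I = 0: 328 - 12q_I - 4(q_F) = 0.
Flint's first-order condition: 374 - 10q_F - 4(q_I) = 0.
So q_I = (328 - 4q_F)/12 and q_F = (374 - 4q_I)/10.
Solving the pair: q_I = 223/13, q_F = 397/13.

30.54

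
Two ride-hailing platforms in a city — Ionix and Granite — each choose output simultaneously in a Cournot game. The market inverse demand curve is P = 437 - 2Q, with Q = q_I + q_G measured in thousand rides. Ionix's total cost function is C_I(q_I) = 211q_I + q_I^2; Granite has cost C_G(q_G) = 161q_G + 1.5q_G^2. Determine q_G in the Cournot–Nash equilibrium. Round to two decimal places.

31.68

Ionix's profit: π_I = (437 - 2Q)q_I - (211q_I + q_I²). Setting ∂π_I/∂q_I = 0: 226 - 6q_I - 2(q_G) = 0.
Granite's profit: π_G = (437 - 2Q)q_G - (161q_G + (3/2)q_G²). Setting ∂π_G/∂q_G = 0: 276 - 7q_G - 2(q_I) = 0.
Best responses: q_I = (226 - 2q_G)/6, q_G = (276 - 2q_I)/7.
Substituting one into the other gives q_I = 515/19 and q_G = 602/19.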